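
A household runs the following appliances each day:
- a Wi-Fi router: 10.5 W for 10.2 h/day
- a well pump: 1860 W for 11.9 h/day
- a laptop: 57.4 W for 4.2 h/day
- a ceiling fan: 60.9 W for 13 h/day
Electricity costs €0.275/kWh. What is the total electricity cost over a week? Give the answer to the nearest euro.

Wi-Fi router: 10.5 W × 10.2 h × 7 d = 750 Wh = 0.7497 kWh
well pump: 1860 W × 11.9 h × 7 d = 154,938 Wh = 154.9 kWh
laptop: 57.4 W × 4.2 h × 7 d = 1,688 Wh = 1.688 kWh
ceiling fan: 60.9 W × 13 h × 7 d = 5,542 Wh = 5.542 kWh
Total energy = 0.7497 + 154.9 + 1.688 + 5.542 = 162.9 kWh
Cost = 162.9 kWh × €0.275 = €44.80 ≈ €45

€45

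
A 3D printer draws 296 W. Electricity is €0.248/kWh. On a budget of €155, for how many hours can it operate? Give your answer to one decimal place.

2111.5 h

Energy budget = €155 / €0.248 per kWh = 625 kWh = 625,000 Wh
Runtime = 625,000 Wh / 296 W = 2,111 h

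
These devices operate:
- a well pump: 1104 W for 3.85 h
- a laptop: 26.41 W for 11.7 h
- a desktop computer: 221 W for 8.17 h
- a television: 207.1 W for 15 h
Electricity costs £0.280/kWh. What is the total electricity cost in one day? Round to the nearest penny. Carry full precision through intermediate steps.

£2.65

well pump: 1104 W × 3.85 h = 4,250 Wh = 4.25 kWh
laptop: 26.41 W × 11.7 h = 309 Wh = 0.309 kWh
desktop computer: 221 W × 8.17 h = 1,806 Wh = 1.806 kWh
television: 207.1 W × 15 h = 3,106 Wh = 3.107 kWh
Total energy = 4.25 + 0.309 + 1.806 + 3.107 = 9.471 kWh
Cost = 9.471 kWh × £0.280 = £2.65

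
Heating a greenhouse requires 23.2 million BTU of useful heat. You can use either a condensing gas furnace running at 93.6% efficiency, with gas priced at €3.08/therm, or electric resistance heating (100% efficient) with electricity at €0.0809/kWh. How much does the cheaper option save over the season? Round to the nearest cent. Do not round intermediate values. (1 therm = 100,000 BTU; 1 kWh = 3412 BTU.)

Heat load = 23.2 × 10⁶ BTU = 23,200,000 BTU
Gas: input = 23,200,000 / 0.936 = 24,786,325 BTU = 247.9 therm → 247.9 × €3.08 = €763.42
Electric: 23,200,000 BTU / 3412 = 6,800 kWh → × €0.0809 = €550.08
Difference = |€763.42 − €550.08| = €213.34

€213.34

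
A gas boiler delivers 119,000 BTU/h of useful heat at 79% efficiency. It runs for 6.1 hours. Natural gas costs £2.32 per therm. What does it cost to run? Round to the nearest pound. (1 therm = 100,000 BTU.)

£21

Heat delivered = 119,000 BTU/h × 6.1 h = 725,900 BTU
Gas input = 725,900 / 0.79 = 918,861 BTU
= 918,861 / 100,000 = 9.189 therm
Cost = 9.189 × £2.32/therm = £21.32 ≈ £21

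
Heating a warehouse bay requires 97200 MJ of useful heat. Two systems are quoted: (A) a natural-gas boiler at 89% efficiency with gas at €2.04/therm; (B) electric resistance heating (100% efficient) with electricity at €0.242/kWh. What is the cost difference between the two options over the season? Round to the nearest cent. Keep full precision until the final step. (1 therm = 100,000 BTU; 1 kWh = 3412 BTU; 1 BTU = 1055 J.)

€4422.81

Heat load = 97200 MJ = 97,200,000,000 J / 1055 = 92,132,701 BTU
Gas: input = 92,132,701 / 0.89 = 103,519,889 BTU = 1,035 therm → 1,035 × €2.04 = €2,111.81
Electric: 92,132,701 BTU / 3412 = 27,000 kWh → × €0.242 = €6,534.62
Difference = |€2,111.81 − €6,534.62| = €4,422.81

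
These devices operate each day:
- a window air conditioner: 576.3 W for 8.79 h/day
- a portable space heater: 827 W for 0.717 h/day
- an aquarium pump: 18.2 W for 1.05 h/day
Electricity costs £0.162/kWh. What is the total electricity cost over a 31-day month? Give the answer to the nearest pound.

£29

window air conditioner: 576.3 W × 8.79 h × 31 d = 157,036 Wh = 157 kWh
portable space heater: 827 W × 0.717 h × 31 d = 18,382 Wh = 18.38 kWh
aquarium pump: 18.2 W × 1.05 h × 31 d = 592 Wh = 0.5924 kWh
Total energy = 157 + 18.38 + 0.5924 = 176 kWh
Cost = 176 kWh × £0.162 = £28.51 ≈ £29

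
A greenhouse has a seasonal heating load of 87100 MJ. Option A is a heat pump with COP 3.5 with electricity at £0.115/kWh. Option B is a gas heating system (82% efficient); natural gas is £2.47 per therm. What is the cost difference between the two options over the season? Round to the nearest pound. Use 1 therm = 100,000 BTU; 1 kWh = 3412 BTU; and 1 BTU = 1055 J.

£1692

Heat load = 87100 MJ = 87,100,000,000 J / 1055 = 82,559,242 BTU
Gas: input = 82,559,242 / 0.82 = 100,682,002 BTU = 1,007 therm → 1,007 × £2.47 = £2,486.85
Heat pump: 82,559,242 BTU / 3412 = 24,200 kWh heat; / 3.5 = 6,913 kWh in → × £0.115 = £795.04
Difference = |£2,486.85 − £795.04| = £1,691.81 ≈ £1692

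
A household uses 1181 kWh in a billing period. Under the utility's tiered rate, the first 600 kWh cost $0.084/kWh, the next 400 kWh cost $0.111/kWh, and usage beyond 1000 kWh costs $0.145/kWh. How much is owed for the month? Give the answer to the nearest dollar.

$121

First 600 kWh × $0.084 = $50.40
Next 400 kWh × $0.111 = $44.40
Remaining 181 kWh × $0.145 = $26.24
Total = $121.05 ≈ $121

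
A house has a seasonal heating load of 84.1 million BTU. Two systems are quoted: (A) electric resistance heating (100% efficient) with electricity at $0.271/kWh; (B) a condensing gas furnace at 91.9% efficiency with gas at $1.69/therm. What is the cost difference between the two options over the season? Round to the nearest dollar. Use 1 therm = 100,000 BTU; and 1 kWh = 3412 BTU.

Heat load = 84.1 × 10⁶ BTU = 84,100,000 BTU
Gas: input = 84,100,000 / 0.919 = 91,512,514 BTU = 915.1 therm → 915.1 × $1.69 = $1,546.56
Electric: 84,100,000 BTU / 3412 = 24,650 kWh → × $0.271 = $6,679.69
Difference = |$1,546.56 − $6,679.69| = $5,133.13 ≈ $5133

$5133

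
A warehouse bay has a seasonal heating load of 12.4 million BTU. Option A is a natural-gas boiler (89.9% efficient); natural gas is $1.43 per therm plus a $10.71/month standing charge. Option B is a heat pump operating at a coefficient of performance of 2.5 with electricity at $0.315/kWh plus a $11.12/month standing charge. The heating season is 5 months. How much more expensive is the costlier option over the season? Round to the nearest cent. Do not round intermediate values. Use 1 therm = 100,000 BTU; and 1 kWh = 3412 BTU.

$262.72

Heat load = 12.4 × 10⁶ BTU = 12,400,000 BTU
Gas: input = 12,400,000 / 0.899 = 13,793,103 BTU = 137.9 therm → 137.9 × $1.43 = $197.24; + 5 × $10.71 standing = $250.79
Heat pump: 12,400,000 BTU / 3412 = 3,634 kWh heat; / 2.5 = 1,454 kWh in → × $0.315 = $457.91; + 5 × $11.12 standing = $513.51
Difference = |$250.79 − $513.51| = $262.72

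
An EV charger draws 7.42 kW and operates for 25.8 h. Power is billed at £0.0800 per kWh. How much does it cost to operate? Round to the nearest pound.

Energy = 7420 W × 25.8 h = 191,436 Wh = 191.4 kWh
Cost = 191.4 kWh × £0.0800/kWh = £15.31 ≈ £15

£15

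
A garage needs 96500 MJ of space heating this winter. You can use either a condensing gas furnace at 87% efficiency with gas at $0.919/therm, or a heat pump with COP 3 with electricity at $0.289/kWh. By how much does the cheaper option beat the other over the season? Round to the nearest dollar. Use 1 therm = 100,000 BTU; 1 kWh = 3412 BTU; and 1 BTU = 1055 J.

$1616

Heat load = 96500 MJ = 96,500,000,000 J / 1055 = 91,469,194 BTU
Gas: input = 91,469,194 / 0.87 = 105,137,005 BTU = 1,051 therm → 1,051 × $0.919 = $966.21
Heat pump: 91,469,194 BTU / 3412 = 26,810 kWh heat; / 3 = 8,936 kWh in → × $0.289 = $2,582.51
Difference = |$966.21 − $2,582.51| = $1,616.30 ≈ $1616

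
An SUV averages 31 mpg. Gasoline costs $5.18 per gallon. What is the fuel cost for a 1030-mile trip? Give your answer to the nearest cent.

Fuel = 1030 mi / 31 mpg = 33.23 gal
Cost = 33.23 gal × $5.18/gal = $172.11

$172.11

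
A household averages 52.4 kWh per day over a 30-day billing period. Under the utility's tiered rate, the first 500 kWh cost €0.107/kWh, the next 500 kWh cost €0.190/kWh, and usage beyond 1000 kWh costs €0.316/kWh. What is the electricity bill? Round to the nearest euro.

€329

Usage = 52.4 kWh/day × 30 days = 1572 kWh
First 500 kWh × €0.107 = €53.50
Next 500 kWh × €0.190 = €95.00
Remaining 572 kWh × €0.316 = €180.75
Total = €329.25 ≈ €329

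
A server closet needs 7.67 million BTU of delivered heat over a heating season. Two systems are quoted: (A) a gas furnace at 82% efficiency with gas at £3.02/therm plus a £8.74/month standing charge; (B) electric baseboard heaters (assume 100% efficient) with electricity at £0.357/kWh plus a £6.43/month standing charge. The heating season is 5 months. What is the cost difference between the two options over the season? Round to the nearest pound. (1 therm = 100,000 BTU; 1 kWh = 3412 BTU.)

£508

Heat load = 7.67 × 10⁶ BTU = 7,670,000 BTU
Gas: input = 7,670,000 / 0.82 = 9,353,659 BTU = 93.54 therm → 93.54 × £3.02 = £282.48; + 5 × £8.74 standing = £326.18
Electric: 7,670,000 BTU / 3412 = 2,248 kWh → × £0.357 = £802.52; + 5 × £6.43 standing = £834.67
Difference = |£326.18 − £834.67| = £508.49 ≈ £508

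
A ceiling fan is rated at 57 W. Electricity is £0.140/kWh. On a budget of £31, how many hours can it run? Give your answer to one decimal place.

Energy budget = £31 / £0.140 per kWh = 221.4 kWh = 221,429 Wh
Runtime = 221,429 Wh / 57 W = 3,885 h

3884.7 h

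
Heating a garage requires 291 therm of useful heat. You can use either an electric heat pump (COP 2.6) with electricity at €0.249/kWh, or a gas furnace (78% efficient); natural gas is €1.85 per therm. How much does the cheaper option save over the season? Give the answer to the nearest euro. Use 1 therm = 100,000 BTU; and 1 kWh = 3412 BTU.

€127

Heat load = 291 therm × 100,000 = 29,100,000 BTU
Gas: input = 29,100,000 / 0.78 = 37,307,692 BTU = 373.1 therm → 373.1 × €1.85 = €690.19
Heat pump: 29,100,000 BTU / 3412 = 8,529 kWh heat; / 2.6 = 3,280 kWh in → × €0.249 = €816.79
Difference = |€690.19 − €816.79| = €126.60 ≈ €127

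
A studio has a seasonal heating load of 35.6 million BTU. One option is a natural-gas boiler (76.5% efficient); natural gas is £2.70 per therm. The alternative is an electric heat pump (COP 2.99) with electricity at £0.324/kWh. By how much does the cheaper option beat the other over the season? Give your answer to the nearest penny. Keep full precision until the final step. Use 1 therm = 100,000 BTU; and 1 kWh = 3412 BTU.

£125.86

Heat load = 35.6 × 10⁶ BTU = 35,600,000 BTU
Gas: input = 35,600,000 / 0.765 = 46,535,948 BTU = 465.4 therm → 465.4 × £2.70 = £1,256.47
Heat pump: 35,600,000 BTU / 3412 = 10,430 kWh heat; / 2.99 = 3,490 kWh in → × £0.324 = £1,130.62
Difference = |£1,256.47 − £1,130.62| = £125.86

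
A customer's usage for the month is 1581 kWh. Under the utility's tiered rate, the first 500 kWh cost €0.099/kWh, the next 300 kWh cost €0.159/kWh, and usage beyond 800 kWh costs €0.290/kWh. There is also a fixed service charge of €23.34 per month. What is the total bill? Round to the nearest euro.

First 500 kWh × €0.099 = €49.50
Next 300 kWh × €0.159 = €47.70
Remaining 781 kWh × €0.290 = €226.49
Energy charge = €323.69; + service €23.34 = €347.03 ≈ €347

€347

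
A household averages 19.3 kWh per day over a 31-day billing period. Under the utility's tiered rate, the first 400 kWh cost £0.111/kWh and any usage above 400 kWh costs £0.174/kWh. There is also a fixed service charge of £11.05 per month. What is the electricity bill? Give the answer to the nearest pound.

£90

Usage = 19.3 kWh/day × 31 days = 598.3 kWh
First 400 kWh × £0.111 = £44.40
Remaining 198.3 kWh × £0.174 = £34.50
Energy charge = £78.90; + service £11.05 = £89.95 ≈ £90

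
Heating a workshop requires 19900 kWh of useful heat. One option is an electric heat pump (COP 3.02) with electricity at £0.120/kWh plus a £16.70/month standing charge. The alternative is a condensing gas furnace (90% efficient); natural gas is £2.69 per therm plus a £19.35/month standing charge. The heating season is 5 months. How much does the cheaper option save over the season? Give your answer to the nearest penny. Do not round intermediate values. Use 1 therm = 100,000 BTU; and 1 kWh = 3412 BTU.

Heat load = 19900 kWh × 3412 = 67,898,800 BTU
Gas: input = 67,898,800 / 0.900 = 75,443,111 BTU = 754.4 therm → 754.4 × £2.69 = £2,029.42; + 5 × £19.35 standing = £2,126.17
Heat pump: 67,898,800 BTU / 3412 = 19,900 kWh heat; / 3.02 = 6,589 kWh in → × £0.120 = £790.73; + 5 × £16.70 standing = £874.23
Difference = |£2,126.17 − £874.23| = £1,251.94

£1251.94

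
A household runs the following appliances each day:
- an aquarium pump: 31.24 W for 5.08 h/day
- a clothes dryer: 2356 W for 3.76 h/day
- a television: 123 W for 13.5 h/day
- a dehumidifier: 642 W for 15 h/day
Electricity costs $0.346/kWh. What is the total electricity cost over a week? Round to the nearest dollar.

aquarium pump: 31.24 W × 5.08 h × 7 d = 1,111 Wh = 1.111 kWh
clothes dryer: 2356 W × 3.76 h × 7 d = 62,010 Wh = 62.01 kWh
television: 123 W × 13.5 h × 7 d = 11,624 Wh = 11.62 kWh
dehumidifier: 642 W × 15 h × 7 d = 67,410 Wh = 67.41 kWh
Total energy = 1.111 + 62.01 + 11.62 + 67.41 = 142.2 kWh
Cost = 142.2 kWh × $0.346 = $49.19 ≈ $49

$49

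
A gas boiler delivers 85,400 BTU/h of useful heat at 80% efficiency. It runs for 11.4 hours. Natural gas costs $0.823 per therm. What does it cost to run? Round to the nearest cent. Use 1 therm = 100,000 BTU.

$10.02

Heat delivered = 85,400 BTU/h × 11.4 h = 973,560 BTU
Gas input = 973,560 / 0.80 = 1,216,950 BTU
= 1,216,950 / 100,000 = 12.17 therm
Cost = 12.17 × $0.823/therm = $10.02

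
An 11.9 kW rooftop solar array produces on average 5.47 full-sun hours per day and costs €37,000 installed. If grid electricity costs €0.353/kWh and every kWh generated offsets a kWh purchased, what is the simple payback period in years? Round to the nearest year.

Daily generation = 11.9 kW × 5.47 h = 65.09 kWh
Annual generation = 65.09 × 365 = 23759 kWh
Annual savings = 23759 × €0.353 = €8,386.91
Payback = €37,000 / €8,386.91 = 4.41 years

4 years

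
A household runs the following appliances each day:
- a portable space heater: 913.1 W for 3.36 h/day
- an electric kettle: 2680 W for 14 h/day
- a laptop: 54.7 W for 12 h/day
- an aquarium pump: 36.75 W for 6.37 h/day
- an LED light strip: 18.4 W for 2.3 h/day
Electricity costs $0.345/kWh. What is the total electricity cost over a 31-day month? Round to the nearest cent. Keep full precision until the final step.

portable space heater: 913.1 W × 3.36 h × 31 d = 95,108 Wh = 95.11 kWh
electric kettle: 2680 W × 14 h × 31 d = 1,163,120 Wh = 1,163 kWh
laptop: 54.7 W × 12 h × 31 d = 20,348 Wh = 20.35 kWh
aquarium pump: 36.75 W × 6.37 h × 31 d = 7,257 Wh = 7.257 kWh
LED light strip: 18.4 W × 2.3 h × 31 d = 1,312 Wh = 1.312 kWh
Total energy = 95.11 + 1,163 + 20.35 + 7.257 + 1.312 = 1,287 kWh
Cost = 1,287 kWh × $0.345 = $444.07

$444.07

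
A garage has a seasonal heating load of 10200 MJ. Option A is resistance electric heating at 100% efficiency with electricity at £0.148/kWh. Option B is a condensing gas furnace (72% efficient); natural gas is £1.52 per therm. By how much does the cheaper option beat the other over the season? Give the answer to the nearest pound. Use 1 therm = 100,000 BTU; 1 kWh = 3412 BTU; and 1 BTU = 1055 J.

£215

Heat load = 10200 MJ = 10,200,000,000 J / 1055 = 9,668,246 BTU
Gas: input = 9,668,246 / 0.72 = 13,428,120 BTU = 134.3 therm → 134.3 × £1.52 = £204.11
Electric: 9,668,246 BTU / 3412 = 2,834 kWh → × £0.148 = £419.37
Difference = |£204.11 − £419.37| = £215.27 ≈ £215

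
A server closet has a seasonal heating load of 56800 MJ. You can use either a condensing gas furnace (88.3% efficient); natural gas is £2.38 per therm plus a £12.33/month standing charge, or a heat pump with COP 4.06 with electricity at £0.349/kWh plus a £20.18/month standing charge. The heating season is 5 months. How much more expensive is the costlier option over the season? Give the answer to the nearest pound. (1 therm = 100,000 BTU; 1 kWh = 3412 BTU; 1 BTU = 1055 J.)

£56

Heat load = 56800 MJ = 56,800,000,000 J / 1055 = 53,838,863 BTU
Gas: input = 53,838,863 / 0.883 = 60,972,664 BTU = 609.7 therm → 609.7 × £2.38 = £1,451.15; + 5 × £12.33 standing = £1,512.80
Heat pump: 53,838,863 BTU / 3412 = 15,780 kWh heat; / 4.06 = 3,887 kWh in → × £0.349 = £1,356.40; + 5 × £20.18 standing = £1,457.30
Difference = |£1,512.80 − £1,457.30| = £55.50 ≈ £56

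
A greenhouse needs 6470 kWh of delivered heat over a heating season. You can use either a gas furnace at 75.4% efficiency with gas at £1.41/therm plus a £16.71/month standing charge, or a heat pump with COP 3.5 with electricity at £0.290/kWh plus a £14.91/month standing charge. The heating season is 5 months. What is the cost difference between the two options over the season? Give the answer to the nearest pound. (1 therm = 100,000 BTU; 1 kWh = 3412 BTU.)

£114

Heat load = 6470 kWh × 3412 = 22,075,640 BTU
Gas: input = 22,075,640 / 0.754 = 29,278,037 BTU = 292.8 therm → 292.8 × £1.41 = £412.82; + 5 × £16.71 standing = £496.37
Heat pump: 22,075,640 BTU / 3412 = 6,470 kWh heat; / 3.5 = 1,849 kWh in → × £0.290 = £536.09; + 5 × £14.91 standing = £610.64
Difference = |£496.37 − £610.64| = £114.27 ≈ £114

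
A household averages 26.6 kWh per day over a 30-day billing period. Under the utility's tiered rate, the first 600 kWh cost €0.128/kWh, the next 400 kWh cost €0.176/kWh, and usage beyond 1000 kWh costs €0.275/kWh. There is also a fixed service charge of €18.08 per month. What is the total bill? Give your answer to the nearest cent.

Usage = 26.6 kWh/day × 30 days = 798 kWh
First 600 kWh × €0.128 = €76.80
Next 198 kWh × €0.176 = €34.85
Remaining tier: 0 kWh (not reached)
Energy charge = €111.65; + service €18.08 = €129.73

€129.73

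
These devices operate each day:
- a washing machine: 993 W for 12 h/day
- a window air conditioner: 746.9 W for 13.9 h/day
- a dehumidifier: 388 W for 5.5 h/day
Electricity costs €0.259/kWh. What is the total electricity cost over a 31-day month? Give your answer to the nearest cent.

washing machine: 993 W × 12 h × 31 d = 369,396 Wh = 369.4 kWh
window air conditioner: 746.9 W × 13.9 h × 31 d = 321,839 Wh = 321.8 kWh
dehumidifier: 388 W × 5.5 h × 31 d = 66,154 Wh = 66.15 kWh
Total energy = 369.4 + 321.8 + 66.15 = 757.4 kWh
Cost = 757.4 kWh × €0.259 = €196.16

€196.16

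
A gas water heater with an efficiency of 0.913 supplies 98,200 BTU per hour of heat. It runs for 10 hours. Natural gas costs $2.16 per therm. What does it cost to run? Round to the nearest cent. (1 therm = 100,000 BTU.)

Heat delivered = 98,200 BTU/h × 10 h = 982,000 BTU
Gas input = 982,000 / 0.913 = 1,075,575 BTU
= 1,075,575 / 100,000 = 10.76 therm
Cost = 10.76 × $2.16/therm = $23.23

$23.23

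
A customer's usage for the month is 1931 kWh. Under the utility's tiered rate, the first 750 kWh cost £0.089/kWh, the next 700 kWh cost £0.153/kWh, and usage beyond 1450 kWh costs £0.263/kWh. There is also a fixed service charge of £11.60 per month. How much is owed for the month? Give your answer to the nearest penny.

£311.95

First 750 kWh × £0.089 = £66.75
Next 700 kWh × £0.153 = £107.10
Remaining 481 kWh × £0.263 = £126.50
Energy charge = £300.35; + service £11.60 = £311.95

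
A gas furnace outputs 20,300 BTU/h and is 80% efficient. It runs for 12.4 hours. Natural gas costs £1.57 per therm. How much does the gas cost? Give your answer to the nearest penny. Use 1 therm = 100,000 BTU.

£4.94

Heat delivered = 20,300 BTU/h × 12.4 h = 251,720 BTU
Gas input = 251,720 / 0.80 = 314,650 BTU
= 314,650 / 100,000 = 3.147 therm
Cost = 3.147 × £1.57/therm = £4.94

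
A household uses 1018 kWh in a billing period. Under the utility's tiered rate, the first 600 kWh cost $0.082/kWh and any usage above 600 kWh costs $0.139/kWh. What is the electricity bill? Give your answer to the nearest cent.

First 600 kWh × $0.082 = $49.20
Remaining 418 kWh × $0.139 = $58.10
Total = $107.30

$107.30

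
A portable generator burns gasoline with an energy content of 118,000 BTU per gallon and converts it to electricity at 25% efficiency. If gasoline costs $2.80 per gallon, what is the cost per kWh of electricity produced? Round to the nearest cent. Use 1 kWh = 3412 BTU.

$0.32

Electrical output per gallon = 118,000 BTU × 0.25 / 3412 BTU/kWh = 8.646 kWh
Cost per kWh = $2.80 / 8.646 kWh = $0.324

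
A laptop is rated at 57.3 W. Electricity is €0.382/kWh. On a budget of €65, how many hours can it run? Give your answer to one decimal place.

Energy budget = €65 / €0.382 per kWh = 170.2 kWh = 170,157 Wh
Runtime = 170,157 Wh / 57.3 W = 2,970 h

2969.6 h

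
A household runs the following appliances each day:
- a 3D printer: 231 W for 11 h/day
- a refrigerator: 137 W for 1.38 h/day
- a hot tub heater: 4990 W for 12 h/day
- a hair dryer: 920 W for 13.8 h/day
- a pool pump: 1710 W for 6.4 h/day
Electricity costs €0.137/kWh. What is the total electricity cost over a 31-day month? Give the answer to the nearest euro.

3D printer: 231 W × 11 h × 31 d = 78,771 Wh = 78.77 kWh
refrigerator: 137 W × 1.38 h × 31 d = 5,861 Wh = 5.861 kWh
hot tub heater: 4990 W × 12 h × 31 d = 1,856,280 Wh = 1,856 kWh
hair dryer: 920 W × 13.8 h × 31 d = 393,576 Wh = 393.6 kWh
pool pump: 1710 W × 6.4 h × 31 d = 339,264 Wh = 339.3 kWh
Total energy = 78.77 + 5.861 + 1,856 + 393.6 + 339.3 = 2,674 kWh
Cost = 2,674 kWh × €0.137 = €366.30 ≈ €366

€366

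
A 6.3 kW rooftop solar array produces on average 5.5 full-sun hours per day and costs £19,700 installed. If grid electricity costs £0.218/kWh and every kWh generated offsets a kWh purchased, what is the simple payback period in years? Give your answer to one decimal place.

7.1 years

Daily generation = 6.3 kW × 5.5 h = 34.65 kWh
Annual generation = 34.65 × 365 = 12647 kWh
Annual savings = 12647 × £0.218 = £2,757.10
Payback = £19,700 / £2,757.10 = 7.15 years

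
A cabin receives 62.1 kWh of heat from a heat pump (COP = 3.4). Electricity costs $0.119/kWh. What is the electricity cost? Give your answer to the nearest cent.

$2.17

Electrical input = 62.1 kWh / 3.4 = 18.26 kWh
Cost = 18.26 × $0.119/kWh = $2.17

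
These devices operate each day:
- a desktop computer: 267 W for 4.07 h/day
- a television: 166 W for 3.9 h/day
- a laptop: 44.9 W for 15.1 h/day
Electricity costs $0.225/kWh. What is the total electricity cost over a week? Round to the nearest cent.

$3.80

desktop computer: 267 W × 4.07 h × 7 d = 7,607 Wh = 7.607 kWh
television: 166 W × 3.9 h × 7 d = 4,532 Wh = 4.532 kWh
laptop: 44.9 W × 15.1 h × 7 d = 4,746 Wh = 4.746 kWh
Total energy = 7.607 + 4.532 + 4.746 = 16.88 kWh
Cost = 16.88 kWh × $0.225 = $3.80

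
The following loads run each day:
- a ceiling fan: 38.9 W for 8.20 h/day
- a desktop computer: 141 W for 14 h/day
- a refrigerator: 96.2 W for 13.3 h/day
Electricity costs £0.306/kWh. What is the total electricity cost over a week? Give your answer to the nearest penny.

£7.65

ceiling fan: 38.9 W × 8.20 h × 7 d = 2,233 Wh = 2.233 kWh
desktop computer: 141 W × 14 h × 7 d = 13,818 Wh = 13.82 kWh
refrigerator: 96.2 W × 13.3 h × 7 d = 8,956 Wh = 8.956 kWh
Total energy = 2.233 + 13.82 + 8.956 = 25.01 kWh
Cost = 25.01 kWh × £0.306 = £7.65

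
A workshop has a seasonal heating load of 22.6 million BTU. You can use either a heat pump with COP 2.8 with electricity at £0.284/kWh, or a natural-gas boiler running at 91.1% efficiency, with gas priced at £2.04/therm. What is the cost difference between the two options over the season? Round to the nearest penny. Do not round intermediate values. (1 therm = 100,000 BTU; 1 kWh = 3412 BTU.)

Heat load = 22.6 × 10⁶ BTU = 22,600,000 BTU
Gas: input = 22,600,000 / 0.911 = 24,807,903 BTU = 248.1 therm → 248.1 × £2.04 = £506.08
Heat pump: 22,600,000 BTU / 3412 = 6,624 kWh heat; / 2.8 = 2,366 kWh in → × £0.284 = £671.83
Difference = |£506.08 − £671.83| = £165.75

£165.75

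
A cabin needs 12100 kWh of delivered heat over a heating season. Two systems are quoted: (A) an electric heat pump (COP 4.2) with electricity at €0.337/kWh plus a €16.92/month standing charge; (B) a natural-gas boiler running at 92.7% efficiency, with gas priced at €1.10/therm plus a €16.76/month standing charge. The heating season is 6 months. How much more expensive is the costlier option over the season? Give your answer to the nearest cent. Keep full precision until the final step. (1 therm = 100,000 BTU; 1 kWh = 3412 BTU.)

Heat load = 12100 kWh × 3412 = 41,285,200 BTU
Gas: input = 41,285,200 / 0.927 = 44,536,354 BTU = 445.4 therm → 445.4 × €1.10 = €489.90; + 6 × €16.76 standing = €590.46
Heat pump: 41,285,200 BTU / 3412 = 12,100 kWh heat; / 4.2 = 2,881 kWh in → × €0.337 = €970.88; + 6 × €16.92 standing = €1,072.40
Difference = |€590.46 − €1,072.40| = €481.94

€481.94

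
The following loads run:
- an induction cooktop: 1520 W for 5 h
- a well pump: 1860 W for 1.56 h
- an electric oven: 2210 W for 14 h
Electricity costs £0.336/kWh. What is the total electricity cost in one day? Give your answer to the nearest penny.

£13.92

induction cooktop: 1520 W × 5 h = 7,600 Wh = 7.6 kWh
well pump: 1860 W × 1.56 h = 2,902 Wh = 2.902 kWh
electric oven: 2210 W × 14 h = 30,940 Wh = 30.94 kWh
Total energy = 7.6 + 2.902 + 30.94 = 41.44 kWh
Cost = 41.44 kWh × £0.336 = £13.92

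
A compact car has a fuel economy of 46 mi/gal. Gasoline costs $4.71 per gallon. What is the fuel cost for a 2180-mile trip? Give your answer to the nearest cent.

Fuel = 2180 mi / 46 mpg = 47.39 gal
Cost = 47.39 gal × $4.71/gal = $223.21

$223.21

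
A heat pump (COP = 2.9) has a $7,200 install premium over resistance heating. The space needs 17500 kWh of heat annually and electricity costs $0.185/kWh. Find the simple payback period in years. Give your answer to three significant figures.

Resistance: 17500 kWh × $0.185 = $3,237.50/yr
Heat pump: 17500 / 2.9 = 6034 kWh in → × $0.185 = $1,116.38/yr
Annual savings = $2,121.12
Payback = $7,200 / $2,121.12 = 3.39 years

3.39 years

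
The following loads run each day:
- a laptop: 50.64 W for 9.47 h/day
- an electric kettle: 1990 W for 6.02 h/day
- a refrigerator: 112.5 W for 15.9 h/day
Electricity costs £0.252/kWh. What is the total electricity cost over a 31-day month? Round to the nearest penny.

£111.31

laptop: 50.64 W × 9.47 h × 31 d = 14,866 Wh = 14.87 kWh
electric kettle: 1990 W × 6.02 h × 31 d = 371,374 Wh = 371.4 kWh
refrigerator: 112.5 W × 15.9 h × 31 d = 55,451 Wh = 55.45 kWh
Total energy = 14.87 + 371.4 + 55.45 = 441.7 kWh
Cost = 441.7 kWh × £0.252 = £111.31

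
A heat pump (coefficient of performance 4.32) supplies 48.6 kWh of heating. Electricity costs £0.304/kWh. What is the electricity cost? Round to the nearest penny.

Electrical input = 48.6 kWh / 4.32 = 11.25 kWh
Cost = 11.25 × £0.304/kWh = £3.42

£3.42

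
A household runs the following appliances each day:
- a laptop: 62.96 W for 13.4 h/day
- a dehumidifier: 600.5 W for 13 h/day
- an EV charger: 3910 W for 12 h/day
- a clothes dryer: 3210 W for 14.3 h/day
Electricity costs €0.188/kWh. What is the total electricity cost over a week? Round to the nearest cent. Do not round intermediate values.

laptop: 62.96 W × 13.4 h × 7 d = 5,906 Wh = 5.906 kWh
dehumidifier: 600.5 W × 13 h × 7 d = 54,646 Wh = 54.65 kWh
EV charger: 3910 W × 12 h × 7 d = 328,440 Wh = 328.4 kWh
clothes dryer: 3210 W × 14.3 h × 7 d = 321,321 Wh = 321.3 kWh
Total energy = 5.906 + 54.65 + 328.4 + 321.3 = 710.3 kWh
Cost = 710.3 kWh × €0.188 = €133.54

€133.54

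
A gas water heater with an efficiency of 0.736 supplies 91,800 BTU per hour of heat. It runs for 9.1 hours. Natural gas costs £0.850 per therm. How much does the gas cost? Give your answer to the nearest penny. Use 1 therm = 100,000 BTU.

£9.65

Heat delivered = 91,800 BTU/h × 9.1 h = 835,380 BTU
Gas input = 835,380 / 0.736 = 1,135,027 BTU
= 1,135,027 / 100,000 = 11.35 therm
Cost = 11.35 × £0.850/therm = £9.65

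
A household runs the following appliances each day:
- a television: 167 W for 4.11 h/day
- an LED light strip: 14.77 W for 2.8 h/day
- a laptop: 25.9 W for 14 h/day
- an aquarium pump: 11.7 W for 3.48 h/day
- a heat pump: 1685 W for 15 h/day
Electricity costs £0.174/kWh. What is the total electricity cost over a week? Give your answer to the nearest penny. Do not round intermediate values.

£32.16

television: 167 W × 4.11 h × 7 d = 4,805 Wh = 4.805 kWh
LED light strip: 14.77 W × 2.8 h × 7 d = 289 Wh = 0.2895 kWh
laptop: 25.9 W × 14 h × 7 d = 2,538 Wh = 2.538 kWh
aquarium pump: 11.7 W × 3.48 h × 7 d = 285 Wh = 0.285 kWh
heat pump: 1685 W × 15 h × 7 d = 176,925 Wh = 176.9 kWh
Total energy = 4.805 + 0.2895 + 2.538 + 0.285 + 176.9 = 184.8 kWh
Cost = 184.8 kWh × £0.174 = £32.16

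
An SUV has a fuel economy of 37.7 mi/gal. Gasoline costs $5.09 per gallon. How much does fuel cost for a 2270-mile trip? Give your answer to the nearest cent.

$306.48

Fuel = 2270 mi / 37.7 mpg = 60.21 gal
Cost = 60.21 gal × $5.09/gal = $306.48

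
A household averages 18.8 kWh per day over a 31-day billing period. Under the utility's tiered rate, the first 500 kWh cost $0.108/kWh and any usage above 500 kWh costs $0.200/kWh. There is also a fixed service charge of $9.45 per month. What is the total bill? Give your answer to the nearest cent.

Usage = 18.8 kWh/day × 31 days = 582.8 kWh
First 500 kWh × $0.108 = $54.00
Remaining 82.8 kWh × $0.200 = $16.56
Energy charge = $70.56; + service $9.45 = $80.01

$80.01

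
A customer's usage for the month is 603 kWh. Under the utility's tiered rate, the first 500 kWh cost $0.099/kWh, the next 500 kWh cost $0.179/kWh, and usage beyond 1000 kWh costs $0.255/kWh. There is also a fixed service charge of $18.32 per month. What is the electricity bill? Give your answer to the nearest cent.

First 500 kWh × $0.099 = $49.50
Next 103 kWh × $0.179 = $18.44
Remaining tier: 0 kWh (not reached)
Energy charge = $67.94; + service $18.32 = $86.26

$86.26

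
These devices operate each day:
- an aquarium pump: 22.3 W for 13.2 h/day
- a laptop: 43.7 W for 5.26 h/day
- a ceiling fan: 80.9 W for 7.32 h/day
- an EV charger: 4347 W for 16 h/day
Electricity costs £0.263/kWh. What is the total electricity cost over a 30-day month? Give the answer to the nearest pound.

aquarium pump: 22.3 W × 13.2 h × 30 d = 8,831 Wh = 8.831 kWh
laptop: 43.7 W × 5.26 h × 30 d = 6,896 Wh = 6.896 kWh
ceiling fan: 80.9 W × 7.32 h × 30 d = 17,766 Wh = 17.77 kWh
EV charger: 4347 W × 16 h × 30 d = 2,086,560 Wh = 2,087 kWh
Total energy = 8.831 + 6.896 + 17.77 + 2,087 = 2,120 kWh
Cost = 2,120 kWh × £0.263 = £557.57 ≈ £558

£558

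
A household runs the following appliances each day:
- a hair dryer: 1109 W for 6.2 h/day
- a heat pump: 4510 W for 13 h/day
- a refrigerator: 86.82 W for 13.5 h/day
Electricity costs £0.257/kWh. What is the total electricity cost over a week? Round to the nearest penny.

£119.95

hair dryer: 1109 W × 6.2 h × 7 d = 48,131 Wh = 48.13 kWh
heat pump: 4510 W × 13 h × 7 d = 410,410 Wh = 410.4 kWh
refrigerator: 86.82 W × 13.5 h × 7 d = 8,204 Wh = 8.204 kWh
Total energy = 48.13 + 410.4 + 8.204 = 466.7 kWh
Cost = 466.7 kWh × £0.257 = £119.95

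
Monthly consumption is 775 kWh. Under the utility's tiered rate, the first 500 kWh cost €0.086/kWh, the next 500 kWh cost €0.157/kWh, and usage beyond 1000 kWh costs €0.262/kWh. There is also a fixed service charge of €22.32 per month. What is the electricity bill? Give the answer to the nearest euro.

First 500 kWh × €0.086 = €43.00
Next 275 kWh × €0.157 = €43.17
Remaining tier: 0 kWh (not reached)
Energy charge = €86.17; + service €22.32 = €108.50 ≈ €108

€108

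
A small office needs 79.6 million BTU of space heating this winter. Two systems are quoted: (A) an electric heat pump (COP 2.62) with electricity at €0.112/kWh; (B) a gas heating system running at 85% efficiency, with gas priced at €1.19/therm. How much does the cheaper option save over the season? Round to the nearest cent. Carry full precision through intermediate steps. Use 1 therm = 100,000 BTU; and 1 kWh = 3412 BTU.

Heat load = 79.6 × 10⁶ BTU = 79,600,000 BTU
Gas: input = 79,600,000 / 0.85 = 93,647,059 BTU = 936.5 therm → 936.5 × €1.19 = €1,114.40
Heat pump: 79,600,000 BTU / 3412 = 23,330 kWh heat; / 2.62 = 8,904 kWh in → × €0.112 = €997.29
Difference = |€1,114.40 − €997.29| = €117.11

€117.11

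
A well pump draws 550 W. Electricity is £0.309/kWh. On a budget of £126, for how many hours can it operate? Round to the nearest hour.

Energy budget = £126 / £0.309 per kWh = 407.8 kWh = 407,767 Wh
Runtime = 407,767 Wh / 550 W = 741.4 h

741 h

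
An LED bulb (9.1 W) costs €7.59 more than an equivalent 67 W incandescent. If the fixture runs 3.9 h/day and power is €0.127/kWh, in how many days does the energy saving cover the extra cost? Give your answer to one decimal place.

Power saved = 67 − 9.1 = 57.9 W
Daily energy saved = 57.9 W × 3.9 h = 225.8 Wh = 0.22581 kWh
Daily savings = 0.22581 × €0.127 = €0.0287
Payback = €7.59 / €0.0287 per day = 264.7 days

264.7 days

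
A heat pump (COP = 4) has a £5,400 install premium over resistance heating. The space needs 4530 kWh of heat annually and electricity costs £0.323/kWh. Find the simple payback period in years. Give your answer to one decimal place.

Resistance: 4530 kWh × £0.323 = £1,463.19/yr
Heat pump: 4530 / 4 = 1132 kWh in → × £0.323 = £365.80/yr
Annual savings = £1,097.39
Payback = £5,400 / £1,097.39 = 4.92 years

4.9 years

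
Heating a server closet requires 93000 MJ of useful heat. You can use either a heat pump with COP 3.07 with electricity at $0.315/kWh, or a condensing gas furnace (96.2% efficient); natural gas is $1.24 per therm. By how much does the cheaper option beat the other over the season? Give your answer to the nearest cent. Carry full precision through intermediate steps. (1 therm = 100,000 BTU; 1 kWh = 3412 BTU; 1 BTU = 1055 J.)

Heat load = 93000 MJ = 93,000,000,000 J / 1055 = 88,151,659 BTU
Gas: input = 88,151,659 / 0.962 = 91,633,741 BTU = 916.3 therm → 916.3 × $1.24 = $1,136.26
Heat pump: 88,151,659 BTU / 3412 = 25,840 kWh heat; / 3.07 = 8,416 kWh in → × $0.315 = $2,650.90
Difference = |$1,136.26 − $2,650.90| = $1,514.64

$1514.64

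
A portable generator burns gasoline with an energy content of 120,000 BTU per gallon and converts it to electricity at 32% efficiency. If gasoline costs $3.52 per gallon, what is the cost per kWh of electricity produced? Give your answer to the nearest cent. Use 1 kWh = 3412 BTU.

Electrical output per gallon = 120,000 BTU × 0.32 / 3412 BTU/kWh = 11.25 kWh
Cost per kWh = $3.52 / 11.25 kWh = $0.313

$0.31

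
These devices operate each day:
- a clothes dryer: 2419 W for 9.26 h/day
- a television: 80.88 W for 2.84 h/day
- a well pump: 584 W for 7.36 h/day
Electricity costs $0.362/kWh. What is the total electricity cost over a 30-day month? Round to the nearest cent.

$292.44

clothes dryer: 2419 W × 9.26 h × 30 d = 671,998 Wh = 672 kWh
television: 80.88 W × 2.84 h × 30 d = 6,891 Wh = 6.891 kWh
well pump: 584 W × 7.36 h × 30 d = 128,947 Wh = 128.9 kWh
Total energy = 672 + 6.891 + 128.9 = 807.8 kWh
Cost = 807.8 kWh × $0.362 = $292.44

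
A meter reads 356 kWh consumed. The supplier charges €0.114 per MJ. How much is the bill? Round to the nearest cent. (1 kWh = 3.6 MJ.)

€146.10

356 kWh × (3.6 MJ/kWh) = 1,282 MJ
Cost = 1,282 MJ × €0.114/MJ = €146.10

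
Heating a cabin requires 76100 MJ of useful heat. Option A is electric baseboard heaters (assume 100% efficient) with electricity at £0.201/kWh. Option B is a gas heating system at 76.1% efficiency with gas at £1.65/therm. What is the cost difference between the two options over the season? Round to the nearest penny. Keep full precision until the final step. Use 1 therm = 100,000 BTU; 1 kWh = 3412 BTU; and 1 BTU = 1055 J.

Heat load = 76100 MJ = 76,100,000,000 J / 1055 = 72,132,701 BTU
Gas: input = 72,132,701 / 0.761 = 94,786,730 BTU = 947.9 therm → 947.9 × £1.65 = £1,563.98
Electric: 72,132,701 BTU / 3412 = 21,140 kWh → × £0.201 = £4,249.32
Difference = |£1,563.98 − £4,249.32| = £2,685.34

£2685.34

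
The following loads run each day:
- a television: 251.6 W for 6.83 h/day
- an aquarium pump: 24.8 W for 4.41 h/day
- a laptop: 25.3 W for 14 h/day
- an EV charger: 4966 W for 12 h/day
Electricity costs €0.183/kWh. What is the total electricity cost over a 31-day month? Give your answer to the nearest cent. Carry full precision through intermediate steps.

€350.44

television: 251.6 W × 6.83 h × 31 d = 53,271 Wh = 53.27 kWh
aquarium pump: 24.8 W × 4.41 h × 31 d = 3,390 Wh = 3.39 kWh
laptop: 25.3 W × 14 h × 31 d = 10,980 Wh = 10.98 kWh
EV charger: 4966 W × 12 h × 31 d = 1,847,352 Wh = 1,847 kWh
Total energy = 53.27 + 3.39 + 10.98 + 1,847 = 1,915 kWh
Cost = 1,915 kWh × €0.183 = €350.44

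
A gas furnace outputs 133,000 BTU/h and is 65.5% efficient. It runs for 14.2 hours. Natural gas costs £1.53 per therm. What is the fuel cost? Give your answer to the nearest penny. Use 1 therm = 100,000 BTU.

Heat delivered = 133,000 BTU/h × 14.2 h = 1,888,600 BTU
Gas input = 1,888,600 / 0.655 = 2,883,359 BTU
= 2,883,359 / 100,000 = 28.83 therm
Cost = 28.83 × £1.53/therm = £44.12

£44.12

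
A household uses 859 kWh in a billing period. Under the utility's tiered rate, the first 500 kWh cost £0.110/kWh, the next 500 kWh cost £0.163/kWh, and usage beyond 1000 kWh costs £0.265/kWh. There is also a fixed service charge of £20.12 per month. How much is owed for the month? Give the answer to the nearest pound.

First 500 kWh × £0.110 = £55.00
Next 359 kWh × £0.163 = £58.52
Remaining tier: 0 kWh (not reached)
Energy charge = £113.52; + service £20.12 = £133.64 ≈ £134

£134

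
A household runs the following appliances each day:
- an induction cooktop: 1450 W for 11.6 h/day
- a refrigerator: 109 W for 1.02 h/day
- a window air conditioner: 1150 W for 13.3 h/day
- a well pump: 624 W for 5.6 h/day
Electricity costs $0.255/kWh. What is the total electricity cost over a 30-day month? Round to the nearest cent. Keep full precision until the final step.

induction cooktop: 1450 W × 11.6 h × 30 d = 504,600 Wh = 504.6 kWh
refrigerator: 109 W × 1.02 h × 30 d = 3,335 Wh = 3.335 kWh
window air conditioner: 1150 W × 13.3 h × 30 d = 458,850 Wh = 458.9 kWh
well pump: 624 W × 5.6 h × 30 d = 104,832 Wh = 104.8 kWh
Total energy = 504.6 + 3.335 + 458.9 + 104.8 = 1,072 kWh
Cost = 1,072 kWh × $0.255 = $273.26

$273.26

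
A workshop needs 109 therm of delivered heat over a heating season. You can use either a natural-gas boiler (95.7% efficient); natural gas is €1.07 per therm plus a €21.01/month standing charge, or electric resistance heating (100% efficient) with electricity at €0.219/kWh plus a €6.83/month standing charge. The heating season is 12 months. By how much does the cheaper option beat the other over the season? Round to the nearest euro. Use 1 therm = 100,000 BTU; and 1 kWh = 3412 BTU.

Heat load = 109 therm × 100,000 = 10,900,000 BTU
Gas: input = 10,900,000 / 0.957 = 11,389,760 BTU = 113.9 therm → 113.9 × €1.07 = €121.87; + 12 × €21.01 standing = €373.99
Electric: 10,900,000 BTU / 3412 = 3,195 kWh → × €0.219 = €699.62; + 12 × €6.83 standing = €781.58
Difference = |€373.99 − €781.58| = €407.59 ≈ €408

€408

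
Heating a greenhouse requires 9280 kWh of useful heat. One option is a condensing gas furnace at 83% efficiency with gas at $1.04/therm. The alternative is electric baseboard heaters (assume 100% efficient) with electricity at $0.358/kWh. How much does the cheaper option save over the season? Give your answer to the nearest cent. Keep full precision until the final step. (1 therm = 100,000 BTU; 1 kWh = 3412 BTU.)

$2925.49

Heat load = 9280 kWh × 3412 = 31,663,360 BTU
Gas: input = 31,663,360 / 0.83 = 38,148,627 BTU = 381.5 therm → 381.5 × $1.04 = $396.75
Electric: 31,663,360 BTU / 3412 = 9,280 kWh → × $0.358 = $3,322.24
Difference = |$396.75 − $3,322.24| = $2,925.49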